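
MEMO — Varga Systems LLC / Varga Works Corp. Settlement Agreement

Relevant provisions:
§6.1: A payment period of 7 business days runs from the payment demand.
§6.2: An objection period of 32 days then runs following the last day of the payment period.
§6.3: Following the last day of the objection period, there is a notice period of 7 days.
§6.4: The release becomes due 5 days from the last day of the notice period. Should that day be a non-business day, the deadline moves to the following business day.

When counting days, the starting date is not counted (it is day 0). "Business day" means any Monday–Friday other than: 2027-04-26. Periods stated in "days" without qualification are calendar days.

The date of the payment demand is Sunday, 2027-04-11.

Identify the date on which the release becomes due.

From Sunday, 2027-04-11, 7 business days (Apr 12, Apr 13, Apr 14, Apr 15, Apr 16, Apr 19, Apr 20, skipping weekends) brings us to Tuesday, 2027-04-20, which is the last day of the payment period.
The last day of the objection period: 32 calendar days after 2027-04-20 is 2027-05-22.
The last day of the notice period: 2027-05-22 + 7 days = 2027-05-29.
The date on which the release becomes due: 2027-05-29 + 5 days = 2027-06-03. 2027-06-03 is a Thursday and is not a listed holiday, so no roll-forward applies.

2027-06-03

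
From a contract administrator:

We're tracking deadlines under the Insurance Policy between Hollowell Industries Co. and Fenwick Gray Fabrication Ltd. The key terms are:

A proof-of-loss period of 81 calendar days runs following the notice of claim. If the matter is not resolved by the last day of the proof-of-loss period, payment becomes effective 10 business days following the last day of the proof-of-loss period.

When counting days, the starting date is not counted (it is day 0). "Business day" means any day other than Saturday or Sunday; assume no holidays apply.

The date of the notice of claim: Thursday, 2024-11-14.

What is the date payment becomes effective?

The last day of the proof-of-loss period: 2024-11-14 + 81 days = 2025-02-03.
The date payment becomes effective: counting 10 business days from Monday, 2025-02-03 (Feb 4, Feb 5, Feb 6, Feb 7, Feb 10, Feb 11, Feb 12, Feb 13, Feb 14, Feb 17, skipping weekends) reaches Monday, 2025-02-17.

2025-02-17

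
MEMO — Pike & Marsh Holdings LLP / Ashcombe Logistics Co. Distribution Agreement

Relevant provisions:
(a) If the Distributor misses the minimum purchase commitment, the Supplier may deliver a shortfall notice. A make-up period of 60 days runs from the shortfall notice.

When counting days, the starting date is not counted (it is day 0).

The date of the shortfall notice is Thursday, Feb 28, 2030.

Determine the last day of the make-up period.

The last day of the make-up period: 60 calendar days after Feb 28, 2030 is Apr 29, 2030.

Apr 29, 2030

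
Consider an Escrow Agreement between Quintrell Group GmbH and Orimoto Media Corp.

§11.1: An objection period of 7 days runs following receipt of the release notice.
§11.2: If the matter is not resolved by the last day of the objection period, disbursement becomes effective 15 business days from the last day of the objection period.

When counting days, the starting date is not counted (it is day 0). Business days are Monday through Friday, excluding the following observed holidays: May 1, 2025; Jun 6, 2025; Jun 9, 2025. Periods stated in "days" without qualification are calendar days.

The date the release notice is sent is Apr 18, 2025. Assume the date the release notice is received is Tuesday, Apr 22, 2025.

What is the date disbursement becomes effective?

May 21, 2025

The last day of the objection period: 7 calendar days after Apr 22, 2025 is Apr 29, 2025.
From Tuesday, Apr 29, 2025, 15 business days (Apr 30, May 2, May 5, May 6, …, May 19, May 20, May 21, skipping weekends and the listed holiday on May 1) brings us to Wednesday, May 21, 2025, which is the date disbursement becomes effective.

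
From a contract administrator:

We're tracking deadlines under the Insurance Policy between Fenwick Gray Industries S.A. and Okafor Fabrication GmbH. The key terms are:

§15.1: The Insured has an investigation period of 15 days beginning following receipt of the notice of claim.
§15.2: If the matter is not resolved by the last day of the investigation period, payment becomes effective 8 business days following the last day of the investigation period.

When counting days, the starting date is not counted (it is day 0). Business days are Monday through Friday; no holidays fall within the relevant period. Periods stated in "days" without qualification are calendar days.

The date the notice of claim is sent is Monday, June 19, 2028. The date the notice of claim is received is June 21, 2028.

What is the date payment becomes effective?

July 18, 2028

The last day of the investigation period: 15 calendar days after June 21, 2028 is July 6, 2028.
From Thursday, July 6, 2028, 8 business days (Jul 7, Jul 10, Jul 11, Jul 12, Jul 13, Jul 14, Jul 17, Jul 18, skipping weekends) brings us to Tuesday, July 18, 2028, which is the date payment becomes effective.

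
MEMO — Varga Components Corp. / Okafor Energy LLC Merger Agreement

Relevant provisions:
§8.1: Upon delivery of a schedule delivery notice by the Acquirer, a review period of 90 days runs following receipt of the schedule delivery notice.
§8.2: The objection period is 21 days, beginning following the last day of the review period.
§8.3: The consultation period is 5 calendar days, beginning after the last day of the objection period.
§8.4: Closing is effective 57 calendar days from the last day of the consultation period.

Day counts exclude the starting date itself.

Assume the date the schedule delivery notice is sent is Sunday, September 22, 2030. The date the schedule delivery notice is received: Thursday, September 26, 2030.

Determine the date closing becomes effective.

March 18, 2031

The last day of the review period: September 26, 2030 + 90 days = December 25, 2030.
Adding 21 calendar days to December 25, 2030 gives January 15, 2031, which is the last day of the objection period.
The last day of the consultation period: 5 calendar days after January 15, 2031 is January 20, 2031.
Adding 57 calendar days to January 20, 2031 gives March 18, 2031, which is the date closing becomes effective.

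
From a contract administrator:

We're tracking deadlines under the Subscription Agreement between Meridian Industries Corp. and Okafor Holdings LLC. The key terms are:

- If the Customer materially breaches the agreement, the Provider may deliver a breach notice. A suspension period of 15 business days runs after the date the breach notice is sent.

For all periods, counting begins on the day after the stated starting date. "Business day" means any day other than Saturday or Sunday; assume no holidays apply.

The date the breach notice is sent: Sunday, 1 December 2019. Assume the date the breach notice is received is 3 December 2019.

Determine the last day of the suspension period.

20 December 2019

The last day of the suspension period: counting 15 business days from Sunday, 1 December 2019 (Dec 2, Dec 3, Dec 4, Dec 5, …, Dec 18, Dec 19, Dec 20, skipping weekends) reaches Friday, 20 December 2019.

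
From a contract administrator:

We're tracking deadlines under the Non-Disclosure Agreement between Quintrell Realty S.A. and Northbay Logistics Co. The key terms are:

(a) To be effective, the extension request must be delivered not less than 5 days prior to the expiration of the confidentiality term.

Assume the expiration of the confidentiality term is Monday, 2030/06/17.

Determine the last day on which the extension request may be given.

2030/06/17 minus 5 days is 2030/06/12.

2030/06/12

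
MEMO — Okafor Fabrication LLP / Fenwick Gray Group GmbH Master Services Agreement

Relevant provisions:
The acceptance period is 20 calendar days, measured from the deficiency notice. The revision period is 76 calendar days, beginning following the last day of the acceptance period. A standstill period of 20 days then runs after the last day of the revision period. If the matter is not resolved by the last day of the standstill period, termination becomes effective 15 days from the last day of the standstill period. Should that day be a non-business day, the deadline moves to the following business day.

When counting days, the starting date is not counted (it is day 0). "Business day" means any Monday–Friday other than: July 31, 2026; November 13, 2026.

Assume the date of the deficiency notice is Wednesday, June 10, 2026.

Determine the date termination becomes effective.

October 19, 2026

The last day of the acceptance period: 20 calendar days after June 10, 2026 is June 30, 2026.
The last day of the revision period: June 30, 2026 + 76 days = September 14, 2026.
The last day of the standstill period: September 14, 2026 + 20 days = October 4, 2026.
The date termination becomes effective: 15 calendar days after October 4, 2026 is October 19, 2026. October 19, 2026 is a Monday and is not a listed holiday, so no roll-forward applies.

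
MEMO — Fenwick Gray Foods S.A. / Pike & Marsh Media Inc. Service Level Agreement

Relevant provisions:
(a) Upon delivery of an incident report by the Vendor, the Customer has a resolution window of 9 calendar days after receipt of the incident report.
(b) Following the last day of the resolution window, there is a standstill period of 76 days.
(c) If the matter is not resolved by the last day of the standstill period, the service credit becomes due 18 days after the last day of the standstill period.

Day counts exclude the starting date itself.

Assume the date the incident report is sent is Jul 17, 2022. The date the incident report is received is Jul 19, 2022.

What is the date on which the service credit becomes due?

Oct 30, 2022

The last day of the resolution window: 9 calendar days after Jul 19, 2022 is Jul 28, 2022.
Adding 76 calendar days to Jul 28, 2022 gives Oct 12, 2022, which is the last day of the standstill period.
The date on which the service credit becomes due: Oct 12, 2022 + 18 days = Oct 30, 2022.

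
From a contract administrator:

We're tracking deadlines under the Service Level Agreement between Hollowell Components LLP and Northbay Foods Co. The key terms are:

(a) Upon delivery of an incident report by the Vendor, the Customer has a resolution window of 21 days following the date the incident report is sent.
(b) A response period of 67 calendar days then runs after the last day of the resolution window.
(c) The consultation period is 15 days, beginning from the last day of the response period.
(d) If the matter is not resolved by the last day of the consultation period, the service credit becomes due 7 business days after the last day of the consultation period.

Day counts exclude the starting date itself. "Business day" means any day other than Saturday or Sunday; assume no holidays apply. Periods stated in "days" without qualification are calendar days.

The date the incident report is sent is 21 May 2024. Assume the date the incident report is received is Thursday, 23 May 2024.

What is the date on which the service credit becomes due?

10 September 2024

The last day of the resolution window: 21 May 2024 + 21 days = 11 June 2024.
The last day of the response period: 11 June 2024 + 67 days = 17 August 2024.
The last day of the consultation period: 15 calendar days after 17 August 2024 is 1 September 2024.
The date on which the service credit becomes due: 7 business days after Sunday, 1 September 2024, skipping weekends — Sep 2, Sep 3, Sep 4, Sep 5, Sep 6, Sep 9, Sep 10 — lands on Tuesday, 10 September 2024.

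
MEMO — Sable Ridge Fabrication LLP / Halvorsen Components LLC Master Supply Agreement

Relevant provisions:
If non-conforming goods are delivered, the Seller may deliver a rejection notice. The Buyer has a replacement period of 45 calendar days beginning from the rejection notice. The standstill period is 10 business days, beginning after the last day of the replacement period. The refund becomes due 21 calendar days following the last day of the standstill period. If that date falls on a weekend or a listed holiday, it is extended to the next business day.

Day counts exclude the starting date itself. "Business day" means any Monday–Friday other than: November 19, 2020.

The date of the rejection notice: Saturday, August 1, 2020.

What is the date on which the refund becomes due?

October 20, 2020

Adding 45 calendar days to August 1, 2020 gives September 15, 2020, which is the last day of the replacement period.
The last day of the standstill period: 10 business days after Tuesday, September 15, 2020, skipping weekends — Sep 16, Sep 17, Sep 18, Sep 21, Sep 22, Sep 23, Sep 24, Sep 25, Sep 28, Sep 29 — lands on Tuesday, September 29, 2020.
The date on which the refund becomes due: 21 calendar days after September 29, 2020 is October 20, 2020. October 20, 2020 is a Tuesday and is not a listed holiday, so no roll-forward applies.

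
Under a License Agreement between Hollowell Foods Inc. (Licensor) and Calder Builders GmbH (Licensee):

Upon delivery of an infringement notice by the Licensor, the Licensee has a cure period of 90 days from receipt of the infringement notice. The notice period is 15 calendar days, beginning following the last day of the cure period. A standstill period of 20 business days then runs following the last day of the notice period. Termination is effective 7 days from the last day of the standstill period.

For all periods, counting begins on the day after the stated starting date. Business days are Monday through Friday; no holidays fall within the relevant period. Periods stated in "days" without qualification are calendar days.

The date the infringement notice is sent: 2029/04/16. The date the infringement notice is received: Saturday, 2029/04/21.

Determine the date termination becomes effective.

Adding 90 calendar days to 2029/04/21 gives 2029/07/20, which is the last day of the cure period.
Adding 15 calendar days to 2029/07/20 gives 2029/08/04, which is the last day of the notice period.
The last day of the standstill period: 20 business days after Saturday, 2029/08/04, skipping weekends — Aug 6, Aug 7, Aug 8, Aug 9, …, Aug 29, Aug 30, Aug 31 — lands on Friday, 2029/08/31.
The date termination becomes effective: 7 calendar days after 2029/08/31 is 2029/09/07.

2029/09/07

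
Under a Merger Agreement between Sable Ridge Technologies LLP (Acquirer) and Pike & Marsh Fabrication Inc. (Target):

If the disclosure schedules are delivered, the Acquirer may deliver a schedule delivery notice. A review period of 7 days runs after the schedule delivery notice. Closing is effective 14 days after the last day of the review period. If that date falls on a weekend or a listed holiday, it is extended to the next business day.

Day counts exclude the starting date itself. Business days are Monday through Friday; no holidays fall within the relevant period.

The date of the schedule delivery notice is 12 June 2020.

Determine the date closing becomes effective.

3 July 2020

The last day of the review period: 7 calendar days after 12 June 2020 is 19 June 2020.
Adding 14 calendar days to 19 June 2020 gives 3 July 2020, which is the date closing becomes effective. 3 July 2020 is a Friday, so no roll-forward applies.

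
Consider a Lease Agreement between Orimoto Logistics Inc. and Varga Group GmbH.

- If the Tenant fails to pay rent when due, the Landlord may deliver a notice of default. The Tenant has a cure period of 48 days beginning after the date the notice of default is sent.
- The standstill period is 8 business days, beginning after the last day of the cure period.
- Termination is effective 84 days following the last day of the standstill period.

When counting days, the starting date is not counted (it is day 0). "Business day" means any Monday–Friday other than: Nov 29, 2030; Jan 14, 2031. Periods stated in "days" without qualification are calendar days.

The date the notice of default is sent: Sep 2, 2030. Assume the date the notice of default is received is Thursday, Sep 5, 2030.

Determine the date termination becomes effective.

Jan 22, 2031

The last day of the cure period: 48 calendar days after Sep 2, 2030 is Oct 20, 2030.
The last day of the standstill period: 8 business days after Sunday, Oct 20, 2030, skipping weekends — Oct 21, Oct 22, Oct 23, Oct 24, Oct 25, Oct 28, Oct 29, Oct 30 — lands on Wednesday, Oct 30, 2030.
Adding 84 calendar days to Oct 30, 2030 gives Jan 22, 2031, which is the date termination becomes effective.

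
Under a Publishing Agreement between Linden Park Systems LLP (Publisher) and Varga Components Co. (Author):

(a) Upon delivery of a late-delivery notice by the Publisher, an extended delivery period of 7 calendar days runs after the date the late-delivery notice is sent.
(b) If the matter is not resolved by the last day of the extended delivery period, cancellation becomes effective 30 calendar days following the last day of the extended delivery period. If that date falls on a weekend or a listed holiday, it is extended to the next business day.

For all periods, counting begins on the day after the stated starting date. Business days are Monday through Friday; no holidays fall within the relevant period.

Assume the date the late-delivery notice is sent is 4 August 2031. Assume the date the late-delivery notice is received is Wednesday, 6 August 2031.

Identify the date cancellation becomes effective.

The last day of the extended delivery period: 7 calendar days after 4 August 2031 is 11 August 2031.
Adding 30 calendar days to 11 August 2031 gives 10 September 2031, which is the date cancellation becomes effective. 10 September 2031 is a Wednesday, so no roll-forward applies.

10 September 2031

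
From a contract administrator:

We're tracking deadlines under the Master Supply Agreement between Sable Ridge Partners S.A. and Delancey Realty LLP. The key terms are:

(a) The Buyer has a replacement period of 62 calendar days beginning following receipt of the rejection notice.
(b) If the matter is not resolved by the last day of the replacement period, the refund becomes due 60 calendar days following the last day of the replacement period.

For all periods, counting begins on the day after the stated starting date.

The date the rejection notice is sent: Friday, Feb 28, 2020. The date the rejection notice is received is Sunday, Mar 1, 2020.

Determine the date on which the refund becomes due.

The last day of the replacement period: Mar 1, 2020 + 62 days = May 2, 2020.
The date on which the refund becomes due: 60 calendar days after May 2, 2020 is Jul 1, 2020.

Jul 1, 2020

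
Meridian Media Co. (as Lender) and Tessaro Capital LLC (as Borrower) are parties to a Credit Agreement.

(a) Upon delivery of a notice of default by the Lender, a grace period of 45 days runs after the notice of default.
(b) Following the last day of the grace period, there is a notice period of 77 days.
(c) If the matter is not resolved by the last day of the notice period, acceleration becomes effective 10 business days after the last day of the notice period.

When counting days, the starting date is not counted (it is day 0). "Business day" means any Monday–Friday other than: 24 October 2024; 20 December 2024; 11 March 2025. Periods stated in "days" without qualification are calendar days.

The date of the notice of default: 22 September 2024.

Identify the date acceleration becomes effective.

5 February 2025

The last day of the grace period: 45 calendar days after 22 September 2024 is 6 November 2024.
Adding 77 calendar days to 6 November 2024 gives 22 January 2025, which is the last day of the notice period.
The date acceleration becomes effective: counting 10 business days from Wednesday, 22 January 2025 (Jan 23, Jan 24, Jan 27, Jan 28, Jan 29, Jan 30, Jan 31, Feb 3, Feb 4, Feb 5, skipping weekends) reaches Wednesday, 5 February 2025.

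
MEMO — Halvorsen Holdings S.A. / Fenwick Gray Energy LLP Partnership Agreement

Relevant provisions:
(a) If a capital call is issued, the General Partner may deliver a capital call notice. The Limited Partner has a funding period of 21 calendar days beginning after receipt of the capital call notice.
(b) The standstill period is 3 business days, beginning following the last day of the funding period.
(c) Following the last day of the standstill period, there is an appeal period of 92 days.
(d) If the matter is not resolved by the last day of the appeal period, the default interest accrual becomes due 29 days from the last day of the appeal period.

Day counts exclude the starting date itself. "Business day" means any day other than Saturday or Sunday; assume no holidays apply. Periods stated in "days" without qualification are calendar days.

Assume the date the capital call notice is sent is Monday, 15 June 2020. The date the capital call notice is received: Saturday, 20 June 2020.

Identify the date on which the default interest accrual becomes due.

13 November 2020

The last day of the funding period: 20 June 2020 + 21 days = 11 July 2020.
The last day of the standstill period: counting 3 business days from Saturday, 11 July 2020 (Jul 13, Jul 14, Jul 15, skipping weekends) reaches Wednesday, 15 July 2020.
The last day of the appeal period: 15 July 2020 + 92 days = 15 October 2020.
The date on which the default interest accrual becomes due: 29 calendar days after 15 October 2020 is 13 November 2020.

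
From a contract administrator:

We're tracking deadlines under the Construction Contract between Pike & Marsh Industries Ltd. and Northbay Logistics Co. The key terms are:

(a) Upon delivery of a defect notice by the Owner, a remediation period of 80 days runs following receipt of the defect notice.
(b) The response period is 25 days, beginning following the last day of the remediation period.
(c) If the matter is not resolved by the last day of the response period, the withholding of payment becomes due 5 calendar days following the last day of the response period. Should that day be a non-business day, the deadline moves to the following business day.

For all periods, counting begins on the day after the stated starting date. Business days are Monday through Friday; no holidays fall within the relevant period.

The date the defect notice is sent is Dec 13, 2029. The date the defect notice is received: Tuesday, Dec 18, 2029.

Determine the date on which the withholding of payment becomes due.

Apr 8, 2030

The last day of the remediation period: 80 calendar days after Dec 18, 2029 is Mar 8, 2030.
The last day of the response period: Mar 8, 2030 + 25 days = Apr 2, 2030.
The date on which the withholding of payment becomes due: Apr 2, 2030 + 5 days = Apr 7, 2030. That falls on a Sunday, so it rolls to the next business day, Monday, Apr 8, 2030.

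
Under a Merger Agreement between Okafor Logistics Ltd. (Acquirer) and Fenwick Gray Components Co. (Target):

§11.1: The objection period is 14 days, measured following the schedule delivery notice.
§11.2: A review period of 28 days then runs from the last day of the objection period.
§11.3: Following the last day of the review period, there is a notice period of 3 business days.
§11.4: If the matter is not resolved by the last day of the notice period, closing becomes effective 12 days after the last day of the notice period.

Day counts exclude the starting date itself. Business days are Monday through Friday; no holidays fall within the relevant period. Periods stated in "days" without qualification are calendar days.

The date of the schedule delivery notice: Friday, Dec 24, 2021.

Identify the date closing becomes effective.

Feb 21, 2022

The last day of the objection period: 14 calendar days after Dec 24, 2021 is Jan 7, 2022.
The last day of the review period: Jan 7, 2022 + 28 days = Feb 4, 2022.
The last day of the notice period: 3 business days after Friday, Feb 4, 2022, skipping weekends — Feb 7, Feb 8, Feb 9 — lands on Wednesday, Feb 9, 2022.
Adding 12 calendar days to Feb 9, 2022 gives Feb 21, 2022, which is the date closing becomes effective.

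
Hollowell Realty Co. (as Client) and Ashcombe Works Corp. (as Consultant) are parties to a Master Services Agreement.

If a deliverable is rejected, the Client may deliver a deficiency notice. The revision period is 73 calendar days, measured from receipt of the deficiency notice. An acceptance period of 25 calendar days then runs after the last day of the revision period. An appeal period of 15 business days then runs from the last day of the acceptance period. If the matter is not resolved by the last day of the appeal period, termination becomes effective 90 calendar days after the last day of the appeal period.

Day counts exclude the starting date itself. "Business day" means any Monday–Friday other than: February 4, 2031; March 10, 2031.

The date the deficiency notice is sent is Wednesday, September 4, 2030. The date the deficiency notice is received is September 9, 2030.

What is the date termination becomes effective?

Adding 73 calendar days to September 9, 2030 gives November 21, 2030, which is the last day of the revision period.
The last day of the acceptance period: November 21, 2030 + 25 days = December 16, 2030.
The last day of the appeal period: 15 business days after Monday, December 16, 2030, skipping weekends — Dec 17, Dec 18, Dec 19, Dec 20, …, Jan 2, Jan 3, Jan 6 — lands on Monday, January 6, 2031.
Adding 90 calendar days to January 6, 2031 gives April 6, 2031, which is the date termination becomes effective.

April 6, 2031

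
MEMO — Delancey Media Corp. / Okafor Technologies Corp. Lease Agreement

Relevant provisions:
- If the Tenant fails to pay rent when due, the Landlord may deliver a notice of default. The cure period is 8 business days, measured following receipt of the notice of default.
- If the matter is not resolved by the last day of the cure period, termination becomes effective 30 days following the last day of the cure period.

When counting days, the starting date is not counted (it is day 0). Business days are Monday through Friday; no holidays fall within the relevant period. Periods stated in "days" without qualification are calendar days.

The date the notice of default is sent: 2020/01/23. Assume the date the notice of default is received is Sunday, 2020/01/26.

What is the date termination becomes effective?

From Sunday, 2020/01/26, 8 business days (Jan 27, Jan 28, Jan 29, Jan 30, Jan 31, Feb 3, Feb 4, Feb 5, skipping weekends) brings us to Wednesday, 2020/02/05, which is the last day of the cure period.
The date termination becomes effective: 30 calendar days after 2020/02/05 is 2020/03/06.

2020/03/06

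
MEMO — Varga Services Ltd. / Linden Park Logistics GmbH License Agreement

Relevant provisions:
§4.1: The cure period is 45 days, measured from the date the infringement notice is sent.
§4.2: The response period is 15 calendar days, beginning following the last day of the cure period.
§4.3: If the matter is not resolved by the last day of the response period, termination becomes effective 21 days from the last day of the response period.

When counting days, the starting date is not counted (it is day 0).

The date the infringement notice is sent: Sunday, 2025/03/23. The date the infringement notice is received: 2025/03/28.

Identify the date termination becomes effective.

Adding 45 calendar days to 2025/03/23 gives 2025/05/07, which is the last day of the cure period.
The last day of the response period: 15 calendar days after 2025/05/07 is 2025/05/22.
The date termination becomes effective: 2025/05/22 + 21 days = 2025/06/12.

2025/06/12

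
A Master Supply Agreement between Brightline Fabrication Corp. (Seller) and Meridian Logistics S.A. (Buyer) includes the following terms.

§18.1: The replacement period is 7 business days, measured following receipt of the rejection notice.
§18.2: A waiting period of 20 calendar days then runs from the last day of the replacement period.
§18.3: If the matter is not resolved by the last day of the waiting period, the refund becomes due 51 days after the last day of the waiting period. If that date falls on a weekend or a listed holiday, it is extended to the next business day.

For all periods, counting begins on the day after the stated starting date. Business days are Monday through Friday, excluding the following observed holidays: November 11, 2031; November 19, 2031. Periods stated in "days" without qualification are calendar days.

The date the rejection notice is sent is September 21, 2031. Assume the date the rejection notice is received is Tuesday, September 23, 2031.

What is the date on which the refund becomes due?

December 12, 2031

The last day of the replacement period: 7 business days after Tuesday, September 23, 2031, skipping weekends — Sep 24, Sep 25, Sep 26, Sep 29, Sep 30, Oct 1, Oct 2 — lands on Thursday, October 2, 2031.
Adding 20 calendar days to October 2, 2031 gives October 22, 2031, which is the last day of the waiting period.
Adding 51 calendar days to October 22, 2031 gives December 12, 2031, which is the date on which the refund becomes due. December 12, 2031 is a Friday and is not a listed holiday, so no roll-forward applies.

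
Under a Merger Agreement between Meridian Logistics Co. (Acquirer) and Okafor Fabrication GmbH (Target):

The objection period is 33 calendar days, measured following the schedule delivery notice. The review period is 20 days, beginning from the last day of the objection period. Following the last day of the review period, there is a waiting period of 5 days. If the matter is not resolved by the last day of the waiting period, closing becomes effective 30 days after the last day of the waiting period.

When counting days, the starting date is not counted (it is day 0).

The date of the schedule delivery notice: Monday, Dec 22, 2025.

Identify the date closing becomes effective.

Adding 33 calendar days to Dec 22, 2025 gives Jan 24, 2026, which is the last day of the objection period.
The last day of the review period: 20 calendar days after Jan 24, 2026 is Feb 13, 2026.
The last day of the waiting period: 5 calendar days after Feb 13, 2026 is Feb 18, 2026.
Adding 30 calendar days to Feb 18, 2026 gives Mar 20, 2026, which is the date closing becomes effective.

Mar 20, 2026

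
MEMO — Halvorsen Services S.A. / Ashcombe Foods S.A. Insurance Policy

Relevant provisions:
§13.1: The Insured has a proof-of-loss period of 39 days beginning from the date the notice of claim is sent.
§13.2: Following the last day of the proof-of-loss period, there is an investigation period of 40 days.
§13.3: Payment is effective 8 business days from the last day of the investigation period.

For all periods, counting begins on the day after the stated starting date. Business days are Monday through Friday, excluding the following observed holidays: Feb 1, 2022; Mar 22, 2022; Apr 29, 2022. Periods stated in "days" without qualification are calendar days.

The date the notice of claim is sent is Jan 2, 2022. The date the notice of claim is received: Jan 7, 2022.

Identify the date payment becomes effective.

Apr 1, 2022

The last day of the proof-of-loss period: Jan 2, 2022 + 39 days = Feb 10, 2022.
Adding 40 calendar days to Feb 10, 2022 gives Mar 22, 2022, which is the last day of the investigation period.
The date payment becomes effective: counting 8 business days from Tuesday, Mar 22, 2022 (Mar 23, Mar 24, Mar 25, Mar 28, Mar 29, Mar 30, Mar 31, Apr 1, skipping weekends) reaches Friday, Apr 1, 2022.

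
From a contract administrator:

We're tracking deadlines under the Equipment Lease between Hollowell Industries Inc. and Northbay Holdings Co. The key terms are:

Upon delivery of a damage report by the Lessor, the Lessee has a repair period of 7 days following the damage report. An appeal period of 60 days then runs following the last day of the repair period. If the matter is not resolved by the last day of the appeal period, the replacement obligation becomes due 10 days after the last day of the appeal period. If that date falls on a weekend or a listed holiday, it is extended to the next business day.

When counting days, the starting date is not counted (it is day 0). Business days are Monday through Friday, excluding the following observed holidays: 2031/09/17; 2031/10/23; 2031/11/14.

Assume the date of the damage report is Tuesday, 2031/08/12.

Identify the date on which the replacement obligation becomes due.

2031/10/28

The last day of the repair period: 2031/08/12 + 7 days = 2031/08/19.
The last day of the appeal period: 2031/08/19 + 60 days = 2031/10/18.
Adding 10 calendar days to 2031/10/18 gives 2031/10/28, which is the date on which the replacement obligation becomes due. 2031/10/28 is a Tuesday and is not a listed holiday, so no roll-forward applies.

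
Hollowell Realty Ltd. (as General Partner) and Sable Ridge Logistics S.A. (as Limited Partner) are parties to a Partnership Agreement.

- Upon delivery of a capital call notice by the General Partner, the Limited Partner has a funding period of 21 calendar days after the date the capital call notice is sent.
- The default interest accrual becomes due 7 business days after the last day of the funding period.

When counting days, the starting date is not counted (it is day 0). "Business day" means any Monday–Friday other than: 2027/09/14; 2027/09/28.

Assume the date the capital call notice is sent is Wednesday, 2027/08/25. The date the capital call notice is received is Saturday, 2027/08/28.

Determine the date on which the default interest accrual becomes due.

The last day of the funding period: 21 calendar days after 2027/08/25 is 2027/09/15.
The date on which the default interest accrual becomes due: 7 business days after Wednesday, 2027/09/15, skipping weekends — Sep 16, Sep 17, Sep 20, Sep 21, Sep 22, Sep 23, Sep 24 — lands on Friday, 2027/09/24.

2027/09/24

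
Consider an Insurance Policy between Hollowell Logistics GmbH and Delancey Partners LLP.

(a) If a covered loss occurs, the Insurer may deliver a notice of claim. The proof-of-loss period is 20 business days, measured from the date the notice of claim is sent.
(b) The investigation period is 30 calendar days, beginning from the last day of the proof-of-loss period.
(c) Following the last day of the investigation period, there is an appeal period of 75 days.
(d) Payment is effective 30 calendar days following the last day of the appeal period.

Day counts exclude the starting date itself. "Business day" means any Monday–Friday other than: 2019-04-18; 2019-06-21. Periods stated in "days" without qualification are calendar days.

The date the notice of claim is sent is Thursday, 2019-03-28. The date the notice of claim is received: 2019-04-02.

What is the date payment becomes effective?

The last day of the proof-of-loss period: counting 20 business days from Thursday, 2019-03-28 (Mar 29, Apr 1, Apr 2, Apr 3, …, Apr 24, Apr 25, Apr 26, skipping weekends and the listed holiday on Apr 18) reaches Friday, 2019-04-26.
Adding 30 calendar days to 2019-04-26 gives 2019-05-26, which is the last day of the investigation period.
Adding 75 calendar days to 2019-05-26 gives 2019-08-09, which is the last day of the appeal period.
The date payment becomes effective: 30 calendar days after 2019-08-09 is 2019-09-08.

2019-09-08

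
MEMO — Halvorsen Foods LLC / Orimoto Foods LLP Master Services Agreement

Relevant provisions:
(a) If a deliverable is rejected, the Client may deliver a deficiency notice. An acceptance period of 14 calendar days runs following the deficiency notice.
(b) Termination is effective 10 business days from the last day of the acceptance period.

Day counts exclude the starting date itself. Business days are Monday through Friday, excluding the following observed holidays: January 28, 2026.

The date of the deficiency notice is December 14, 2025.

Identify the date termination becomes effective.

January 9, 2026

The last day of the acceptance period: 14 calendar days after December 14, 2025 is December 28, 2025.
From Sunday, December 28, 2025, 10 business days (Dec 29, Dec 30, Dec 31, Jan 1, Jan 2, Jan 5, Jan 6, Jan 7, Jan 8, Jan 9, skipping weekends) brings us to Friday, January 9, 2026, which is the date termination becomes effective.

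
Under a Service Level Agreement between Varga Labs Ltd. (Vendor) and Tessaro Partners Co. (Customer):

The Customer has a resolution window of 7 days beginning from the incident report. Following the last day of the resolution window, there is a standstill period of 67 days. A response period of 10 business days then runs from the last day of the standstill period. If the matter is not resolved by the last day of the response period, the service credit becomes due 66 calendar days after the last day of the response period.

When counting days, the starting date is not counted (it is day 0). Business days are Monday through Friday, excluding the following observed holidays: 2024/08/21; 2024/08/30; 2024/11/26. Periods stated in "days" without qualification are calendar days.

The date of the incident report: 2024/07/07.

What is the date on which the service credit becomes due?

Adding 7 calendar days to 2024/07/07 gives 2024/07/14, which is the last day of the resolution window.
Adding 67 calendar days to 2024/07/14 gives 2024/09/19, which is the last day of the standstill period.
The last day of the response period: counting 10 business days from Thursday, 2024/09/19 (Sep 20, Sep 23, Sep 24, Sep 25, Sep 26, Sep 27, Sep 30, Oct 1, Oct 2, Oct 3, skipping weekends) reaches Thursday, 2024/10/03.
The date on which the service credit becomes due: 66 calendar days after 2024/10/03 is 2024/12/08.

2024/12/08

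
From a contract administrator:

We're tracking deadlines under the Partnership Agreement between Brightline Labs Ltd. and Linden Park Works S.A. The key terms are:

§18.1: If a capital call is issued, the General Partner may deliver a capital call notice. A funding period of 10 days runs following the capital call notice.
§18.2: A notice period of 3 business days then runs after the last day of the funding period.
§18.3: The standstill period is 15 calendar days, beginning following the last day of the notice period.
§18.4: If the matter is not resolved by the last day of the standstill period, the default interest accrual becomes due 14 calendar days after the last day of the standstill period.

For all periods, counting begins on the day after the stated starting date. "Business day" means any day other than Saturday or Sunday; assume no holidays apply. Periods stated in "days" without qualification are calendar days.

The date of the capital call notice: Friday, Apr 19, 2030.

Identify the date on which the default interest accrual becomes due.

May 31, 2030

The last day of the funding period: 10 calendar days after Apr 19, 2030 is Apr 29, 2030.
The last day of the notice period: 3 business days after Monday, Apr 29, 2030, skipping weekends — Apr 30, May 1, May 2 — lands on Thursday, May 2, 2030.
The last day of the standstill period: 15 calendar days after May 2, 2030 is May 17, 2030.
The date on which the default interest accrual becomes due: May 17, 2030 + 14 days = May 31, 2030.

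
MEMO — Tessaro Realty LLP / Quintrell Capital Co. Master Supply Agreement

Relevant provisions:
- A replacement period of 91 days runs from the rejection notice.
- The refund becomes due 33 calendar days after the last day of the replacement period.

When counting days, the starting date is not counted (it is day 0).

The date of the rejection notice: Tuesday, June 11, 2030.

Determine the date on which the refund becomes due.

October 13, 2030

Adding 91 calendar days to June 11, 2030 gives September 10, 2030, which is the last day of the replacement period.
The date on which the refund becomes due: September 10, 2030 + 33 days = October 13, 2030.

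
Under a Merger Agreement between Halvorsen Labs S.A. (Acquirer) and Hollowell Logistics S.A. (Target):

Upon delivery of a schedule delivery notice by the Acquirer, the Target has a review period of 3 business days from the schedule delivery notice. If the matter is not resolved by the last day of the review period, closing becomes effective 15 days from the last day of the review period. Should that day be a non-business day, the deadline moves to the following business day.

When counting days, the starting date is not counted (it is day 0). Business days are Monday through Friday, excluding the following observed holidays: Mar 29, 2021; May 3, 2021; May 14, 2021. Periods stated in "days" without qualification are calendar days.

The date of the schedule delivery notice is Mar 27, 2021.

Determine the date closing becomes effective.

Apr 16, 2021

The last day of the review period: counting 3 business days from Saturday, Mar 27, 2021 (Mar 30, Mar 31, Apr 1, skipping weekends and the listed holiday on Mar 29) reaches Thursday, Apr 1, 2021.
Adding 15 calendar days to Apr 1, 2021 gives Apr 16, 2021, which is the date closing becomes effective. Apr 16, 2021 is a Friday and is not a listed holiday, so no roll-forward applies.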